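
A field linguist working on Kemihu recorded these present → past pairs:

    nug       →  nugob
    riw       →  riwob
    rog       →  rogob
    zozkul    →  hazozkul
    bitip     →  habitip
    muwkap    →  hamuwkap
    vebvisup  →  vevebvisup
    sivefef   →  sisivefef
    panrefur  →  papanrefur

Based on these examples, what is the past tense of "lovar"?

halovar

bitip and vebvisup both end in -p yet inflect differently (habitip, vevebvisup), so the final letter is not what conditions the rule; the number of vowels is.
"lovar" has 2 vowels. The stems with 2 vowels (zozkul → hazozkul, bitip → habitip, muwkap → hamuwkap) add the prefix ha-.
The other patterns: stems with 1 vowel add -ob; stems with 3 vowels repeat the first consonant+vowel as a prefix.
So lovar → halovar.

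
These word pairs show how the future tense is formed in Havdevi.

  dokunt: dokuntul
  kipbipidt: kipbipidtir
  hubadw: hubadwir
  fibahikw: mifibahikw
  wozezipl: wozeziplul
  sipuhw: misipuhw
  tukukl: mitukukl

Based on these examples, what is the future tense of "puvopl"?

hubadw and fibahikw both end in -w yet inflect differently (hubadwir, mifibahikw), so the final letter is not what conditions the rule; the second-to-last letter is.
"puvopl" has second-to-last letter 'p'. The one such stem in the data (wozezipl → wozeziplul) adds -ul, so the same rule applies.
So puvopl → puvoplul.

puvoplul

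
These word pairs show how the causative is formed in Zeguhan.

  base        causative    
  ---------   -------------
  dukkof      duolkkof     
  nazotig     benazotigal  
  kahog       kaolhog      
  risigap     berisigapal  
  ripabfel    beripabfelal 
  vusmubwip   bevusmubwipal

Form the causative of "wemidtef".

kahog and nazotig both end in -g yet inflect differently (kaolhog, benazotigal), so the final letter is not what conditions the rule; the number of vowels is.
"wemidtef" has 3 vowels. The stems with 3 vowels (ripabfel → beripabfelal, risigap → berisigapal, vusmubwip → bevusmubwipal) add be- … -al around the stem.
So wemidtef → bewemidtefal.

bewemidtefal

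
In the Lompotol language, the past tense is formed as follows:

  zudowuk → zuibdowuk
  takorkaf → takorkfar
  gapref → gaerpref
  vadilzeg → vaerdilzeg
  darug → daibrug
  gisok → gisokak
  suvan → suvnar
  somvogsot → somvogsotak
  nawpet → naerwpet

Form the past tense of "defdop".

"defdop" has last vowel 'o'. The stems whose last vowel is 'o' (somvogsot → somvogsotak, gisok → gisokak) add -ak.
The other patterns: stems whose last vowel is 'a' delete the last vowel and add -ar; stems whose last vowel is 'e' insert -er- after the first vowel; stems whose last vowel is 'u' insert -ib- after the first vowel.
So defdop → defdopak.

defdopak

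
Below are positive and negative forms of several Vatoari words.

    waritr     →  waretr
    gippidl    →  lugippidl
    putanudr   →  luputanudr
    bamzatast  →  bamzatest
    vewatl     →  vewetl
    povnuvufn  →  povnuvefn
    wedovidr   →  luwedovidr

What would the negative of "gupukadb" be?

gippidl and vewatl both end in -l yet inflect differently (lugippidl, vewetl), so the final letter is not what conditions the rule; the second-to-last letter is.
"gupukadb" has second-to-last letter 'd'. The stems whose second-to-last letter is 'd' (wedovidr → luwedovidr, gippidl → lugippidl, putanudr → luputanudr) add the prefix lu-.
The other pattern: stems whose second-to-last letter is 'f', 's' or 't' change the last vowel to 'e'.
So gupukadb → lugupukadb.

lugupukadb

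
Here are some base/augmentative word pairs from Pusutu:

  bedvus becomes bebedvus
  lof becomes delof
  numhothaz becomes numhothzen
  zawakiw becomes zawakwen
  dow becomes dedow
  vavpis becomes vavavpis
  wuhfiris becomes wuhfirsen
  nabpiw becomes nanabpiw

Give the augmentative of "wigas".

wiwigas

dow and nabpiw both end in -w yet inflect differently (dedow, nanabpiw), so the final letter is not what conditions the rule; the number of vowels is.
"wigas" has 2 vowels. The stems with 2 vowels (vavpis → vavavpis, bedvus → bebedvus, nabpiw → nanabpiw) repeat the first consonant+vowel as a prefix.
The other patterns: stems with 1 vowel add the prefix de-; stems with 3 vowels delete the last vowel and add -en.
So wigas → wiwigas.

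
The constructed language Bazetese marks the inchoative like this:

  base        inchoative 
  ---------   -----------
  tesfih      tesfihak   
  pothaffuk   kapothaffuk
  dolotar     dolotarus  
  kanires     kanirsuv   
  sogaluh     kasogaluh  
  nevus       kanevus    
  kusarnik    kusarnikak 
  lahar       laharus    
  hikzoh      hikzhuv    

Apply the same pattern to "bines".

binsuv

sogaluh and tesfih both end in -h yet inflect differently (kasogaluh, tesfihak), so the final letter is not what conditions the rule; the last vowel is.
"bines" has last vowel 'e'. The one such stem in the data (kanires → kanirsuv) deletes the last vowel and adds -uv (as does hikzoh), so the same rule applies.
So bines → binsuv.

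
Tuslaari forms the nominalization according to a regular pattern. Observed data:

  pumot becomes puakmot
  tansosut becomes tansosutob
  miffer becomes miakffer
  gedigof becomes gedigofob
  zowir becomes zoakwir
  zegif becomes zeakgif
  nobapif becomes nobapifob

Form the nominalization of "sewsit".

seakwsit

"sewsit" has 2 vowels. The stems with 2 vowels (pumot → puakmot, zowir → zoakwir, zegif → zeakgif) insert -ak- after the first vowel.
The other pattern: stems with 3 vowels add -ob.
So sewsit → seakwsit.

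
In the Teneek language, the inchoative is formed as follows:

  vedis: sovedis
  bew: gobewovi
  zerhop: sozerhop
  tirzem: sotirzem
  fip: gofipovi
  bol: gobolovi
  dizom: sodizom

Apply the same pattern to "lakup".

"lakup" has 2 vowels. The stems with 2 vowels (tirzem → sotirzem, vedis → sovedis, zerhop → sozerhop) add the prefix so-.
So lakup → solakup.

solakup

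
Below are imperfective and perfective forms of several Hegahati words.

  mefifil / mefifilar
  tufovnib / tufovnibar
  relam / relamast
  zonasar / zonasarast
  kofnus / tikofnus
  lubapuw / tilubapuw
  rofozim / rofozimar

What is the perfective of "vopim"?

vopimar

"vopim" has last vowel 'i'. The stems whose last vowel is 'i' (mefifil → mefifilar, rofozim → rofozimar, tufovnib → tufovnibar) add -ar.
So vopim → vopimar.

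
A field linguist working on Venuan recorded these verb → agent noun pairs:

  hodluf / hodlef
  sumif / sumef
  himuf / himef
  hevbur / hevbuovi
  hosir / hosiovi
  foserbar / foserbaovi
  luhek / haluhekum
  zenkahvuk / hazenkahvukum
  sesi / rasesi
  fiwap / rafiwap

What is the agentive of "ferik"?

haferikum

"ferik" ends in -k. The stems ending in -k (luhek → haluhekum, zenkahvuk → hazenkahvukum) add ha- … -um around the stem.
So ferik → haferikum.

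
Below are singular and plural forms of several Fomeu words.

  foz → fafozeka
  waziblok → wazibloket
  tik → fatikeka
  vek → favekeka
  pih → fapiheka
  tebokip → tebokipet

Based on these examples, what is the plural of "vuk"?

waziblok and tik both end in -k yet inflect differently (wazibloket, fatikeka), so the final letter is not what conditions the rule; the number of vowels is.
"vuk" has 1 vowel. The stems with 1 vowel (tik → fatikeka, pih → fapiheka, vek → favekeka) add fa- … -eka around the stem.
The other pattern: stems with 3 vowels add -et.
So vuk → favukeka.

favukeka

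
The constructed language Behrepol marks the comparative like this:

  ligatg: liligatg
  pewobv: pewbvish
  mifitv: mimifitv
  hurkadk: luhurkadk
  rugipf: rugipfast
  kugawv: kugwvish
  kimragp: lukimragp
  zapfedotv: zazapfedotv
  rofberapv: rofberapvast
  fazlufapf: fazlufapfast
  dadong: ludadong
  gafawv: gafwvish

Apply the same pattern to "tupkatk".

tutupkatk

"tupkatk" has second-to-last letter 't'. The stems whose second-to-last letter is 't' (mifitv → mimifitv, ligatg → liligatg, zapfedotv → zazapfedotv) repeat the first consonant+vowel as a prefix.
The other patterns: stems whose second-to-last letter is 'p' add -ast; stems whose second-to-last letter is 'b' or 'w' delete the last vowel and add -ish; stems whose second-to-last letter is 'd', 'g' or 'n' add the prefix lu-.
So tupkatk → tutupkatk.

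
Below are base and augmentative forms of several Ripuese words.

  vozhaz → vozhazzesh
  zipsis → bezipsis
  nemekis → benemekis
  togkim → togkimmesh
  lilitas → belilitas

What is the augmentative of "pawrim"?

pawrimmesh

"pawrim" ends in -m. The one such stem in the data (togkim → togkimmesh) doubles the final consonant and adds -esh (as does vozhaz), so the same rule applies.
So pawrim → pawrimmesh.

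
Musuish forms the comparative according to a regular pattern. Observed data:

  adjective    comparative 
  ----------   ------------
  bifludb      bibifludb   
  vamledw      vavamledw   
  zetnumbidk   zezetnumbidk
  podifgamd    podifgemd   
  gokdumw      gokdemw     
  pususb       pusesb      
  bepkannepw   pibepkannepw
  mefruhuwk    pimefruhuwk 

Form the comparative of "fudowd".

"fudowd" has second-to-last letter 'w'. The one such stem in the data (mefruhuwk → pimefruhuwk) adds the prefix pi-, so the same rule applies.
The other patterns: stems whose second-to-last letter is 'd' repeat the first consonant+vowel as a prefix; stems whose second-to-last letter is 'm' or 's' change the last vowel to 'e'.
So fudowd → pifudowd.

pifudowd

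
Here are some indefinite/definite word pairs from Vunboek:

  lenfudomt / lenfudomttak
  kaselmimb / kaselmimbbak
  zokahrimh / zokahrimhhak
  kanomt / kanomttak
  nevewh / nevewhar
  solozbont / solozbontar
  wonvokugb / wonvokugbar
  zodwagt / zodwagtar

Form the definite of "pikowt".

"pikowt" has second-to-last letter 'w'. The one such stem in the data (nevewh → nevewhar) adds -ar, so the same rule applies.
So pikowt → pikowtar.

pikowtar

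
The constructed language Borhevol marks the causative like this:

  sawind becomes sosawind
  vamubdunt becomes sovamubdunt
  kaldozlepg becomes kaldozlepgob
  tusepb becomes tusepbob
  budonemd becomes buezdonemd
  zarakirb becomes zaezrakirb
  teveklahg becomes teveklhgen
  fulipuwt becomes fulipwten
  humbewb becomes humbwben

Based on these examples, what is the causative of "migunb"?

somigunb

sawind and budonemd both end in -d yet inflect differently (sosawind, buezdonemd), so the final letter is not what conditions the rule; the second-to-last letter is.
"migunb" has second-to-last letter 'n'. The stems whose second-to-last letter is 'n' (sawind → sosawind, vamubdunt → sovamubdunt) add the prefix so-.
So migunb → somigunb.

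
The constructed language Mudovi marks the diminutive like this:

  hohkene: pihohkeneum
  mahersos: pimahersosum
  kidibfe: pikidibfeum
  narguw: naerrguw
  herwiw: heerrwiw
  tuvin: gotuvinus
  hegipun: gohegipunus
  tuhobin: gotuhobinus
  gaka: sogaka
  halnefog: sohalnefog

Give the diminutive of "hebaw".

heerbaw

herwiw and tuvin both have last vowel 'i' yet inflect differently (heerrwiw, gotuvinus), so the last vowel is not what conditions the rule; the final letter is.
"hebaw" ends in -w. The stems ending in -w (narguw → naerrguw, herwiw → heerrwiw) insert -er- after the first vowel.
The other patterns: stems ending in -e or -s add pi- … -um around the stem; stems ending in -n add go- … -us around the stem; stems ending in -a or -g add the prefix so-.
So hebaw → heerbaw.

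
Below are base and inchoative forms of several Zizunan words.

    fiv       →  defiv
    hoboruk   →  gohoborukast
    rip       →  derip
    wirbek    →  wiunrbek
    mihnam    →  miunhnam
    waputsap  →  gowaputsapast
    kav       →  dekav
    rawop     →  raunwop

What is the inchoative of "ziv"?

deziv

rip and rawop both end in -p yet inflect differently (derip, raunwop), so the final letter is not what conditions the rule; the number of vowels is.
"ziv" has 1 vowel. The stems with 1 vowel (rip → derip, kav → dekav, fiv → defiv) add the prefix de-.
So ziv → deziv.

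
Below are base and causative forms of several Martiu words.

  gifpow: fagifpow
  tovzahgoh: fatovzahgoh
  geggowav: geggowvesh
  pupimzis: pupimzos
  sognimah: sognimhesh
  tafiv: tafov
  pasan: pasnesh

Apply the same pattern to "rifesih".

"rifesih" has last vowel 'i'. The stems whose last vowel is 'i' (tafiv → tafov, pupimzis → pupimzos) change the last vowel to 'o'.
The other patterns: stems whose last vowel is 'o' add the prefix fa-; stems whose last vowel is 'a' delete the last vowel and add -esh.
So rifesih → rifesoh.

rifesoh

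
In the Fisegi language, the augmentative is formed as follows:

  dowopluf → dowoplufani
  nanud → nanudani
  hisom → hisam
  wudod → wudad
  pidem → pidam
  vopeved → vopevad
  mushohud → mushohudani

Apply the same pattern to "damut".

mushohud and vopeved both end in -d yet inflect differently (mushohudani, vopevad), so the final letter is not what conditions the rule; the last vowel is.
"damut" has last vowel 'u'. The stems whose last vowel is 'u' (mushohud → mushohudani, dowopluf → dowoplufani, nanud → nanudani) add -ani.
So damut → damutani.

damutani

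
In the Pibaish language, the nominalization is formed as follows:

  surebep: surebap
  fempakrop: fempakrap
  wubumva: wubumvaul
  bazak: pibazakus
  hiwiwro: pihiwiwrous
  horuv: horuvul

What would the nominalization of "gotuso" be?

wubumva and bazak both have last vowel 'a' yet inflect differently (wubumvaul, pibazakus), so the last vowel is not what conditions the rule; the final letter is.
"gotuso" ends in -o. The one such stem in the data (hiwiwro → pihiwiwrous) adds pi- … -us around the stem, so the same rule applies.
The other patterns: stems ending in -a or -v add -ul; stems ending in -p change the last vowel to 'a'.
So gotuso → pigotusous.

pigotusous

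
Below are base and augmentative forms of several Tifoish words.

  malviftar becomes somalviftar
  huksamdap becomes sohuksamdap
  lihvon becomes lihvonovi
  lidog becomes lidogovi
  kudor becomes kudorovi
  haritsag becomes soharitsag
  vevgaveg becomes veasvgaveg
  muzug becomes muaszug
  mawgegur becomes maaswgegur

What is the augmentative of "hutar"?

haritsag and lidog both end in -g yet inflect differently (soharitsag, lidogovi), so the final letter is not what conditions the rule; the last vowel is.
"hutar" has last vowel 'a'. The stems whose last vowel is 'a' (huksamdap → sohuksamdap, haritsag → soharitsag, malviftar → somalviftar) add the prefix so-.
The other patterns: stems whose last vowel is 'o' add -ovi; stems whose last vowel is 'e' or 'u' insert -as- after the first vowel.
So hutar → sohutar.

sohutar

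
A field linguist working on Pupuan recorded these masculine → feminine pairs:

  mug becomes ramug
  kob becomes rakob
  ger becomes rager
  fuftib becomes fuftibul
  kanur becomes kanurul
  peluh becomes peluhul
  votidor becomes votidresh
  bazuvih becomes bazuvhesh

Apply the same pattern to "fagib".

kob and fuftib both end in -b yet inflect differently (rakob, fuftibul), so the final letter is not what conditions the rule; the number of vowels is.
"fagib" has 2 vowels. The stems with 2 vowels (fuftib → fuftibul, kanur → kanurul, peluh → peluhul) add -ul.
The other patterns: stems with 1 vowel add the prefix ra-; stems with 3 vowels delete the last vowel and add -esh.
So fagib → fagibul.

fagibul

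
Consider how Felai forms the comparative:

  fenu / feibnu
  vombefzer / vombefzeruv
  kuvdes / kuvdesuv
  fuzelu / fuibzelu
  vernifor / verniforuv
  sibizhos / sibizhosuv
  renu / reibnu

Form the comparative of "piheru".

fuzelu and vombefzer both have 3 vowels yet inflect differently (fuibzelu, vombefzeruv), so the number of vowels is not what conditions the rule; whether the stem ends in a vowel or a consonant is.
"piheru" ends in a vowel. The stems ending in a vowel (fuzelu → fuibzelu, renu → reibnu, fenu → feibnu) insert -ib- after the first vowel.
So piheru → piibheru.

piibheru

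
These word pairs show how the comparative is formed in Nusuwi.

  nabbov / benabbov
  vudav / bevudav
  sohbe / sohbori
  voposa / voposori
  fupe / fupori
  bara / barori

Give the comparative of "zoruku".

vudav and voposa both have last vowel 'a' yet inflect differently (bevudav, voposori), so the last vowel is not what conditions the rule; whether the stem ends in a vowel or a consonant is.
"zoruku" ends in a vowel. The stems ending in a vowel (sohbe → sohbori, voposa → voposori, fupe → fupori) drop the final letter and add -ori.
So zoruku → zorukori.

zorukori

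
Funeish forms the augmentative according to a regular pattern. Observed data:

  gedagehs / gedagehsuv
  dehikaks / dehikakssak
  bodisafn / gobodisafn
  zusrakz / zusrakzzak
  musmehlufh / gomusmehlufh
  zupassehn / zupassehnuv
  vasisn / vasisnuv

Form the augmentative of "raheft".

goraheft

"raheft" has second-to-last letter 'f'. The stems whose second-to-last letter is 'f' (musmehlufh → gomusmehlufh, bodisafn → gobodisafn) add the prefix go-.
So raheft → goraheft.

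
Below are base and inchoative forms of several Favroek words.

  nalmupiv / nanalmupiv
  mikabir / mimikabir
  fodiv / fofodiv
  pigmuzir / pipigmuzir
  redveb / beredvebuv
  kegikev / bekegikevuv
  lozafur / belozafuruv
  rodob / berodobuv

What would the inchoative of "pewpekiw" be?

pepewpekiw

"pewpekiw" has last vowel 'i'. The stems whose last vowel is 'i' (nalmupiv → nanalmupiv, mikabir → mimikabir, fodiv → fofodiv) repeat the first consonant+vowel as a prefix.
So pewpekiw → pepewpekiw.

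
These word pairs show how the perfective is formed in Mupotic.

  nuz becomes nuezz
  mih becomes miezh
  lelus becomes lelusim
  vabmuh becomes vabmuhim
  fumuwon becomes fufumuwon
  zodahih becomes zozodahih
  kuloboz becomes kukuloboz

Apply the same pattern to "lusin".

mih and vabmuh both end in -h yet inflect differently (miezh, vabmuhim), so the final letter is not what conditions the rule; the number of vowels is.
"lusin" has 2 vowels. The stems with 2 vowels (lelus → lelusim, vabmuh → vabmuhim) add -im.
The other patterns: stems with 1 vowel insert -ez- after the first vowel; stems with 3 vowels repeat the first consonant+vowel as a prefix.
So lusin → lusinim.

lusinim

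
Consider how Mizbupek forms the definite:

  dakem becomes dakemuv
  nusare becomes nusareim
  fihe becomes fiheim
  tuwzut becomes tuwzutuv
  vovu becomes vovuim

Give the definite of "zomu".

dakem and fihe both have last vowel 'e' yet inflect differently (dakemuv, fiheim), so the last vowel is not what conditions the rule; whether the stem ends in a vowel or a consonant is.
"zomu" ends in a vowel. The stems ending in a vowel (fihe → fiheim, nusare → nusareim, vovu → vovuim) add -im.
So zomu → zomuim.

zomuim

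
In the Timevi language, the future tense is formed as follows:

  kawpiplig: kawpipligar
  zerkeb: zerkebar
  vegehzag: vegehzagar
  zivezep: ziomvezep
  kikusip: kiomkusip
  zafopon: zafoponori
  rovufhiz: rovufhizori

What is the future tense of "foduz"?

foduzori

zerkeb and zivezep both have last vowel 'e' yet inflect differently (zerkebar, ziomvezep), so the last vowel is not what conditions the rule; the final letter is.
"foduz" ends in -z. The one such stem in the data (rovufhiz → rovufhizori) adds -ori, so the same rule applies.
The other patterns: stems ending in -b or -g add -ar; stems ending in -p insert -om- after the first vowel.
So foduz → foduzori.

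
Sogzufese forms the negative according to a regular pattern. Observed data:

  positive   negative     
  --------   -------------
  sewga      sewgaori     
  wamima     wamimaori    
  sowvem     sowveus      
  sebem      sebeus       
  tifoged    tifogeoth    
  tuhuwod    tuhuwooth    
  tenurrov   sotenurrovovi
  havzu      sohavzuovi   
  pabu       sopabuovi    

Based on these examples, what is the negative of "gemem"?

gemeus

sowvem and tifoged both have last vowel 'e' yet inflect differently (sowveus, tifogeoth), so the last vowel is not what conditions the rule; the final letter is.
"gemem" ends in -m. The stems ending in -m (sowvem → sowveus, sebem → sebeus) drop the final letter and add -us.
So gemem → gemeus.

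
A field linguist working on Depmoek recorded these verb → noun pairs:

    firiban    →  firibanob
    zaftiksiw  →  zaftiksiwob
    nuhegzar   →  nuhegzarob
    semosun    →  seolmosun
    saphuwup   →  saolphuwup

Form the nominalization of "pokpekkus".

poolkpekkus

semosun and firiban both end in -n yet inflect differently (seolmosun, firibanob), so the final letter is not what conditions the rule; the last vowel is.
"pokpekkus" has last vowel 'u'. The stems whose last vowel is 'u' (semosun → seolmosun, saphuwup → saolphuwup) insert -ol- after the first vowel.
The other pattern: stems whose last vowel is 'a' or 'i' add -ob.
So pokpekkus → poolkpekkus.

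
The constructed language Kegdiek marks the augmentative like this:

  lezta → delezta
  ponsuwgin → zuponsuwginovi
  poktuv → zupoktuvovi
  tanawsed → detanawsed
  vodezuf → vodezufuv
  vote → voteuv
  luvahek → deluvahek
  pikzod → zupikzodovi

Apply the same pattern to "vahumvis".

vahumvisuv

"vahumvis" begins with v-. The stems beginning with v- (vodezuf → vodezufuv, vote → voteuv) add -uv.
So vahumvis → vahumvisuv.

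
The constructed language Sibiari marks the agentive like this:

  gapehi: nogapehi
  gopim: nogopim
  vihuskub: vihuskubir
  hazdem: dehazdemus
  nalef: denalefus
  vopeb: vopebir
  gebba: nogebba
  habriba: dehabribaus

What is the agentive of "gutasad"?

nogutasad

gopim and hazdem both end in -m yet inflect differently (nogopim, dehazdemus), so the final letter is not what conditions the rule; the first letter is.
"gutasad" begins with g-. The stems beginning with g- (gopim → nogopim, gebba → nogebba, gapehi → nogapehi) add the prefix no-.
So gutasad → nogutasad.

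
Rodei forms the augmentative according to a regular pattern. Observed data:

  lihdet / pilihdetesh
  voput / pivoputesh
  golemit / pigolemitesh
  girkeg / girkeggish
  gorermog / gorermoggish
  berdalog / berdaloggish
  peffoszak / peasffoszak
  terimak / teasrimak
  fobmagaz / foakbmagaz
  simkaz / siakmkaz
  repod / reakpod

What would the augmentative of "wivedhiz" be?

lihdet and girkeg both have last vowel 'e' yet inflect differently (pilihdetesh, girkeggish), so the last vowel is not what conditions the rule; the final letter is.
"wivedhiz" ends in -z. The stems ending in -z (fobmagaz → foakbmagaz, simkaz → siakmkaz) insert -ak- after the first vowel.
So wivedhiz → wiakvedhiz.

wiakvedhiz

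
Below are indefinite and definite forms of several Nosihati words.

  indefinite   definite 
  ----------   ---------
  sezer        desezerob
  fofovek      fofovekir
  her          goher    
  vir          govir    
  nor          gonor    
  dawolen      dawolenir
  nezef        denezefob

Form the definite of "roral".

deroralob

vir and sezer both end in -r yet inflect differently (govir, desezerob), so the final letter is not what conditions the rule; the number of vowels is.
"roral" has 2 vowels. The stems with 2 vowels (sezer → desezerob, nezef → denezefob) add de- … -ob around the stem.
So roral → deroralob.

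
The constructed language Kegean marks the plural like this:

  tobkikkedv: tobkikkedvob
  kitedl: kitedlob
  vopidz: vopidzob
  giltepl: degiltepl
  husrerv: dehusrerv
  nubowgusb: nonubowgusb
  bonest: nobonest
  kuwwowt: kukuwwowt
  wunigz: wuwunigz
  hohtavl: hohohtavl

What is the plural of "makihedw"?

makihedwob

kitedl and giltepl both end in -l yet inflect differently (kitedlob, degiltepl), so the final letter is not what conditions the rule; the second-to-last letter is.
"makihedw" has second-to-last letter 'd'. The stems whose second-to-last letter is 'd' (tobkikkedv → tobkikkedvob, kitedl → kitedlob, vopidz → vopidzob) add -ob.
So makihedw → makihedwob.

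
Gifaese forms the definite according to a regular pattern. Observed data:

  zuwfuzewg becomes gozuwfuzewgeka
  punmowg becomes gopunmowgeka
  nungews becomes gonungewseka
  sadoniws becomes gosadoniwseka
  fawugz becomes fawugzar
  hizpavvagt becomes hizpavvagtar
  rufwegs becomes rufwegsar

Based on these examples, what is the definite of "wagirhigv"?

wagirhigvar

nungews and rufwegs both end in -s yet inflect differently (gonungewseka, rufwegsar), so the final letter is not what conditions the rule; the second-to-last letter is.
"wagirhigv" has second-to-last letter 'g'. The stems whose second-to-last letter is 'g' (fawugz → fawugzar, hizpavvagt → hizpavvagtar, rufwegs → rufwegsar) add -ar.
The other pattern: stems whose second-to-last letter is 'w' add go- … -eka around the stem.
So wagirhigv → wagirhigvar.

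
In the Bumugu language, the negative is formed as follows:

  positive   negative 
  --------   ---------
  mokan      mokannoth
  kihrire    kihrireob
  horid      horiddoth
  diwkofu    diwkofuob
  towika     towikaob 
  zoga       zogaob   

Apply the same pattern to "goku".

gokuob

mokan and towika both have last vowel 'a' yet inflect differently (mokannoth, towikaob), so the last vowel is not what conditions the rule; whether the stem ends in a vowel or a consonant is.
"goku" ends in a vowel. The stems ending in a vowel (towika → towikaob, zoga → zogaob, diwkofu → diwkofuob) add -ob.
The other pattern: stems ending in a consonant double the final consonant and add -oth.
So goku → gokuob.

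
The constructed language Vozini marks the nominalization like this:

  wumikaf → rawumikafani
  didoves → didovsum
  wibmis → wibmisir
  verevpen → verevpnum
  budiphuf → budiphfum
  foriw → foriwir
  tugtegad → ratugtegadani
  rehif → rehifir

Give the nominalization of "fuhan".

rafuhanani

"fuhan" has last vowel 'a'. The stems whose last vowel is 'a' (wumikaf → rawumikafani, tugtegad → ratugtegadani) add ra- … -ani around the stem.
So fuhan → rafuhanani.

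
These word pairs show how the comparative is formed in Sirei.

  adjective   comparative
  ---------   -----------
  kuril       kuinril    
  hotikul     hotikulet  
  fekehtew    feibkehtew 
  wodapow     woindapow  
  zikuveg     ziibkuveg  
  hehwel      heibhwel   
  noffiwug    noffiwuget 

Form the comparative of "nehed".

neibhed

noffiwug and zikuveg both end in -g yet inflect differently (noffiwuget, ziibkuveg), so the final letter is not what conditions the rule; the last vowel is.
"nehed" has last vowel 'e'. The stems whose last vowel is 'e' (zikuveg → ziibkuveg, fekehtew → feibkehtew, hehwel → heibhwel) insert -ib- after the first vowel.
So nehed → neibhed.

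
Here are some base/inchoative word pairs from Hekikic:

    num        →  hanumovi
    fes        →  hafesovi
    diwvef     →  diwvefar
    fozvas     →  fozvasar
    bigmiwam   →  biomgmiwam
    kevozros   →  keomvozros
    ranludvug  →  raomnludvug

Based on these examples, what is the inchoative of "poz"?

fes and fozvas both end in -s yet inflect differently (hafesovi, fozvasar), so the final letter is not what conditions the rule; the number of vowels is.
"poz" has 1 vowel. The stems with 1 vowel (num → hanumovi, fes → hafesovi) add ha- … -ovi around the stem.
So poz → hapozovi.

hapozovi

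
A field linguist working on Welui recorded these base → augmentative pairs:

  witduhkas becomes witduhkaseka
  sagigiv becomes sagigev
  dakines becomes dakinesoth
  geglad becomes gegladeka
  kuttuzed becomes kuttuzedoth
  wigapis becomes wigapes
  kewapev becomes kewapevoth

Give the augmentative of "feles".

felesoth

"feles" has last vowel 'e'. The stems whose last vowel is 'e' (dakines → dakinesoth, kewapev → kewapevoth, kuttuzed → kuttuzedoth) add -oth.
So feles → felesoth.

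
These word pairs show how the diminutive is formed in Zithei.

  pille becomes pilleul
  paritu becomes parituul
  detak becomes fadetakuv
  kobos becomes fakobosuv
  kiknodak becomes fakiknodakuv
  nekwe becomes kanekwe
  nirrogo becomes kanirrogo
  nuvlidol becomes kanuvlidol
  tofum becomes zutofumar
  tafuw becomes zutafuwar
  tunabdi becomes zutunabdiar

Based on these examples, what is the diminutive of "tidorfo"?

pille and nekwe both end in -e yet inflect differently (pilleul, kanekwe), so the final letter is not what conditions the rule; the first letter is.
"tidorfo" begins with t-. The stems beginning with t- (tofum → zutofumar, tafuw → zutafuwar, tunabdi → zutunabdiar) add zu- … -ar around the stem.
The other patterns: stems beginning with p- add -ul; stems beginning with d- or k- add fa- … -uv around the stem; stems beginning with n- add the prefix ka-.
So tidorfo → zutidorfoar.

zutidorfoar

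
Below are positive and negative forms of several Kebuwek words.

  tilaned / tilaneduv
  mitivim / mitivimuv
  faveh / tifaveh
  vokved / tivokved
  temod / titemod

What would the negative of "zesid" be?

tilaned and vokved both end in -d yet inflect differently (tilaneduv, tivokved), so the final letter is not what conditions the rule; the number of vowels is.
"zesid" has 2 vowels. The stems with 2 vowels (faveh → tifaveh, vokved → tivokved, temod → titemod) add the prefix ti-.
The other pattern: stems with 3 vowels add -uv.
So zesid → tizesid.

tizesid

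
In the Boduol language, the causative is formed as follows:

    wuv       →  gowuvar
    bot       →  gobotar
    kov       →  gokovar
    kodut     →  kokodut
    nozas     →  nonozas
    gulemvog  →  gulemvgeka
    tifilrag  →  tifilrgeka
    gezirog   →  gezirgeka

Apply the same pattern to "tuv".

bot and kodut both end in -t yet inflect differently (gobotar, kokodut), so the final letter is not what conditions the rule; the number of vowels is.
"tuv" has 1 vowel. The stems with 1 vowel (wuv → gowuvar, bot → gobotar, kov → gokovar) add go- … -ar around the stem.
So tuv → gotuvar.

gotuvar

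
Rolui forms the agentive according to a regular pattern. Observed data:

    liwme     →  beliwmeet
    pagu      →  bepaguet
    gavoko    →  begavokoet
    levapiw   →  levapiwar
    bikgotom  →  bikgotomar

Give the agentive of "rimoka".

berimokaet

gavoko and bikgotom both have last vowel 'o' yet inflect differently (begavokoet, bikgotomar), so the last vowel is not what conditions the rule; whether the stem ends in a vowel or a consonant is.
"rimoka" ends in a vowel. The stems ending in a vowel (liwme → beliwmeet, pagu → bepaguet, gavoko → begavokoet) add be- … -et around the stem.
The other pattern: stems ending in a consonant add -ar.
So rimoka → berimokaet.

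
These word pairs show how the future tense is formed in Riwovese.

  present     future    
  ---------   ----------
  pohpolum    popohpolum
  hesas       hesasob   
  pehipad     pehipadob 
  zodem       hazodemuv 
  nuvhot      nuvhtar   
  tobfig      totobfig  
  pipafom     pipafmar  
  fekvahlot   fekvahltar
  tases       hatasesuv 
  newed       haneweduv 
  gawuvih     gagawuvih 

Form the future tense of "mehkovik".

memehkovik

"mehkovik" has last vowel 'i'. The stems whose last vowel is 'i' (gawuvih → gagawuvih, tobfig → totobfig) repeat the first consonant+vowel as a prefix.
The other patterns: stems whose last vowel is 'o' delete the last vowel and add -ar; stems whose last vowel is 'e' add ha- … -uv around the stem; stems whose last vowel is 'a' add -ob.
So mehkovik → memehkovik.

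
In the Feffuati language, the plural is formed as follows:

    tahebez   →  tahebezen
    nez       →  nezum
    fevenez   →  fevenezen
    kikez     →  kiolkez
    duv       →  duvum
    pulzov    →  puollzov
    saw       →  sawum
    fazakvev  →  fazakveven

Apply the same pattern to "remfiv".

duv and pulzov both end in -v yet inflect differently (duvum, puollzov), so the final letter is not what conditions the rule; the number of vowels is.
"remfiv" has 2 vowels. The stems with 2 vowels (pulzov → puollzov, kikez → kiolkez) insert -ol- after the first vowel.
The other patterns: stems with 1 vowel add -um; stems with 3 vowels add -en.
So remfiv → reolmfiv.

reolmfiv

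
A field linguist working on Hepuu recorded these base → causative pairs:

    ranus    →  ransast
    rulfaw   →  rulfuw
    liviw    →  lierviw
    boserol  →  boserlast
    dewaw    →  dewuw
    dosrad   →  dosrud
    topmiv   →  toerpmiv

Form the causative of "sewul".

sewlast

dewaw and liviw both end in -w yet inflect differently (dewuw, lierviw), so the final letter is not what conditions the rule; the last vowel is.
"sewul" has last vowel 'u'. The one such stem in the data (ranus → ransast) deletes the last vowel and adds -ast (as does boserol), so the same rule applies.
So sewul → sewlast.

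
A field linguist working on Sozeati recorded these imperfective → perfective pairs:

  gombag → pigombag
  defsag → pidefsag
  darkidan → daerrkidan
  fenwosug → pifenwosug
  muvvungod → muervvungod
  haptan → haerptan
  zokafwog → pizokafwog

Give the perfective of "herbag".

defsag and darkidan both have last vowel 'a' yet inflect differently (pidefsag, daerrkidan), so the last vowel is not what conditions the rule; the final letter is.
"herbag" ends in -g. The stems ending in -g (fenwosug → pifenwosug, zokafwog → pizokafwog, defsag → pidefsag) add the prefix pi-.
So herbag → piherbag.

piherbag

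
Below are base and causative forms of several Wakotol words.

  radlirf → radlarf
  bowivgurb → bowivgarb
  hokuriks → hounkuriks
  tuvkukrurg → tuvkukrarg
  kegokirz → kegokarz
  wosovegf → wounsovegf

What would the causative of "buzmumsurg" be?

radlirf and wosovegf both end in -f yet inflect differently (radlarf, wounsovegf), so the final letter is not what conditions the rule; the second-to-last letter is.
"buzmumsurg" has second-to-last letter 'r'. The stems whose second-to-last letter is 'r' (radlirf → radlarf, tuvkukrurg → tuvkukrarg, kegokirz → kegokarz) change the last vowel to 'a'.
The other pattern: stems whose second-to-last letter is 'g' or 'k' insert -un- after the first vowel.
So buzmumsurg → buzmumsarg.

buzmumsarg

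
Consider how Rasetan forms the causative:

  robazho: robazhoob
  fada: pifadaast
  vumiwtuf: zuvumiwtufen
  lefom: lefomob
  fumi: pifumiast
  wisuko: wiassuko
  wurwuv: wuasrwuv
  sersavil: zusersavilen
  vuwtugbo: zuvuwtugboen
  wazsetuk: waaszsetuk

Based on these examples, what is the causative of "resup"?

robazho and wisuko both end in -o yet inflect differently (robazhoob, wiassuko), so the final letter is not what conditions the rule; the first letter is.
"resup" begins with r-. The one such stem in the data (robazho → robazhoob) adds -ob, so the same rule applies.
So resup → resupob.

resupob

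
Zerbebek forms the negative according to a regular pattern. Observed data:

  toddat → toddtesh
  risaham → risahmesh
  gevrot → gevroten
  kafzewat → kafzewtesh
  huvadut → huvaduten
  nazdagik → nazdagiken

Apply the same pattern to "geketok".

toddat and huvadut both end in -t yet inflect differently (toddtesh, huvaduten), so the final letter is not what conditions the rule; the last vowel is.
"geketok" has last vowel 'o'. The one such stem in the data (gevrot → gevroten) adds -en, so the same rule applies.
So geketok → geketoken.

geketoken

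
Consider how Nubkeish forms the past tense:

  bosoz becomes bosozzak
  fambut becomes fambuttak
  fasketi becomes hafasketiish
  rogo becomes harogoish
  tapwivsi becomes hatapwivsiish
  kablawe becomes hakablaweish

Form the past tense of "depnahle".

hadepnahleish

bosoz and rogo both have last vowel 'o' yet inflect differently (bosozzak, harogoish), so the last vowel is not what conditions the rule; whether the stem ends in a vowel or a consonant is.
"depnahle" ends in a vowel. The stems ending in a vowel (fasketi → hafasketiish, rogo → harogoish, tapwivsi → hatapwivsiish) add ha- … -ish around the stem.
So depnahle → hadepnahleish.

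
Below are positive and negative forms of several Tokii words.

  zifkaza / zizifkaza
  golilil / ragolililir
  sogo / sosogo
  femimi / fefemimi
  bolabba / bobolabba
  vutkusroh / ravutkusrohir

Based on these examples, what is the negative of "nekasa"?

"nekasa" ends in a vowel. The stems ending in a vowel (sogo → sosogo, femimi → fefemimi, bolabba → bobolabba) repeat the first consonant+vowel as a prefix.
The other pattern: stems ending in a consonant add ra- … -ir around the stem.
So nekasa → nenekasa.

nenekasa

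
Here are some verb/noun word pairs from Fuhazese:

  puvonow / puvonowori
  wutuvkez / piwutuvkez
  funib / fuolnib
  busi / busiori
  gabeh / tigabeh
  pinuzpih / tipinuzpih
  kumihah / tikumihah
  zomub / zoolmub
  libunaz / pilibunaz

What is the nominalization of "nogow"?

nogowori

busi and funib both have last vowel 'i' yet inflect differently (busiori, fuolnib), so the last vowel is not what conditions the rule; the final letter is.
"nogow" ends in -w. The one such stem in the data (puvonow → puvonowori) adds -ori, so the same rule applies.
The other patterns: stems ending in -z add the prefix pi-; stems ending in -b insert -ol- after the first vowel; stems ending in -h add the prefix ti-.
So nogow → nogowori.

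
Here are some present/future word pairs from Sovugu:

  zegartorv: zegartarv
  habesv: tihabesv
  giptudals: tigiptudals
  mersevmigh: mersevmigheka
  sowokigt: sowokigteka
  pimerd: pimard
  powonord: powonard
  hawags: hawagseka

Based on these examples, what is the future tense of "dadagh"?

zegartorv and habesv both end in -v yet inflect differently (zegartarv, tihabesv), so the final letter is not what conditions the rule; the second-to-last letter is.
"dadagh" has second-to-last letter 'g'. The stems whose second-to-last letter is 'g' (mersevmigh → mersevmigheka, hawags → hawagseka, sowokigt → sowokigteka) add -eka.
The other patterns: stems whose second-to-last letter is 'r' change the last vowel to 'a'; stems whose second-to-last letter is 'l' or 's' add the prefix ti-.
So dadagh → dadagheka.

dadagheka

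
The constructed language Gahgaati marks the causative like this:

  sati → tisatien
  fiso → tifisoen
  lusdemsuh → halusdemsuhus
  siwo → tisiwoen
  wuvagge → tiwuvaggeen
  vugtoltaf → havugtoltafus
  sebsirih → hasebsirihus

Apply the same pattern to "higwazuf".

hahigwazufus

sebsirih and sati both have last vowel 'i' yet inflect differently (hasebsirihus, tisatien), so the last vowel is not what conditions the rule; whether the stem ends in a vowel or a consonant is.
"higwazuf" ends in a consonant. The stems ending in a consonant (sebsirih → hasebsirihus, lusdemsuh → halusdemsuhus, vugtoltaf → havugtoltafus) add ha- … -us around the stem.
The other pattern: stems ending in a vowel add ti- … -en around the stem.
So higwazuf → hahigwazufus.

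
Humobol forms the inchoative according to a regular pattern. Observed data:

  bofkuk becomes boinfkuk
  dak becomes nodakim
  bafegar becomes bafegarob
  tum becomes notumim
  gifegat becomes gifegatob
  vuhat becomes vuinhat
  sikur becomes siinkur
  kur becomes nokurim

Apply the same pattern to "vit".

"vit" has 1 vowel. The stems with 1 vowel (dak → nodakim, kur → nokurim, tum → notumim) add no- … -im around the stem.
The other patterns: stems with 2 vowels insert -in- after the first vowel; stems with 3 vowels add -ob.
So vit → novitim.

novitim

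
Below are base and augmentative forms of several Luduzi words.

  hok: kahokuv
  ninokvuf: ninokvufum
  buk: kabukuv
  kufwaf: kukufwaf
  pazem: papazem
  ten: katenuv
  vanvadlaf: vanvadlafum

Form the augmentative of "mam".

kufwaf and vanvadlaf both end in -f yet inflect differently (kukufwaf, vanvadlafum), so the final letter is not what conditions the rule; the number of vowels is.
"mam" has 1 vowel. The stems with 1 vowel (buk → kabukuv, ten → katenuv, hok → kahokuv) add ka- … -uv around the stem.
The other patterns: stems with 2 vowels repeat the first consonant+vowel as a prefix; stems with 3 vowels add -um.
So mam → kamamuv.

kamamuv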